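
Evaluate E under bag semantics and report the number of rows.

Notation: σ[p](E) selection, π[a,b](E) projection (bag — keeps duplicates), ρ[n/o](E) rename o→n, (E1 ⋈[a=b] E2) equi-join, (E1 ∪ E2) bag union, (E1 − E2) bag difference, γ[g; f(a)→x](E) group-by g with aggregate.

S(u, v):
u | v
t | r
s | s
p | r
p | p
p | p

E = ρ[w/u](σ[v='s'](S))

Stepwise |·|:
  S → 5
  σ[v='s'](S) → 1
  ρ[w/u](σ[v='s'](S)) → 1

|E| = 1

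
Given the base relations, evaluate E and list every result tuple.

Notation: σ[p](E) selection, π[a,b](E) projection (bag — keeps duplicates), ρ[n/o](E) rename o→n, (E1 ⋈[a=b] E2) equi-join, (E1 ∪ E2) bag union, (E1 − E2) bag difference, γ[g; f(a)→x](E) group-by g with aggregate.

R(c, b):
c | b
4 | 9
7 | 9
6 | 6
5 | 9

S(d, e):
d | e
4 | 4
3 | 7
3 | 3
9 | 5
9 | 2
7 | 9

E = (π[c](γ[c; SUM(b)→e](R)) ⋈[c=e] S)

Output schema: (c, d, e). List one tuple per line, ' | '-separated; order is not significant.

Row counts bottom-up:
  R → 4
  γ[c; SUM(b)→e](R) → 4
  π[c](γ[c; SUM(b)→e](R)) → 4
  S → 6
  (π[c](γ[c; SUM(b)→e](R)) ⋈[c=e] S) → 3

== RESULT ==
c | d | e
4 | 4 | 4
5 | 9 | 5
7 | 3 | 7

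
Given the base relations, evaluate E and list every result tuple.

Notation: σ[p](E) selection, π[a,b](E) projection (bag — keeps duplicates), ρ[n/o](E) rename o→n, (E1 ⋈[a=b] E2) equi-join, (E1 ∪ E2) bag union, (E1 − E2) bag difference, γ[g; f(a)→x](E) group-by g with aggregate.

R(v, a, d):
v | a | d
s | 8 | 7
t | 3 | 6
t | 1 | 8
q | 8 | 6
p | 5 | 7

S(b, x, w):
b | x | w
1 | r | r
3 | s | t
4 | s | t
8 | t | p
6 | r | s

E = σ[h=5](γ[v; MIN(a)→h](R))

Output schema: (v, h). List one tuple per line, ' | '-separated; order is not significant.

Per-node cardinality:
  R → 5
  γ[v; MIN(a)→h](R) → 4
  σ[h=5](γ[v; MIN(a)→h](R)) → 1

== RESULT ==
v | h
p | 5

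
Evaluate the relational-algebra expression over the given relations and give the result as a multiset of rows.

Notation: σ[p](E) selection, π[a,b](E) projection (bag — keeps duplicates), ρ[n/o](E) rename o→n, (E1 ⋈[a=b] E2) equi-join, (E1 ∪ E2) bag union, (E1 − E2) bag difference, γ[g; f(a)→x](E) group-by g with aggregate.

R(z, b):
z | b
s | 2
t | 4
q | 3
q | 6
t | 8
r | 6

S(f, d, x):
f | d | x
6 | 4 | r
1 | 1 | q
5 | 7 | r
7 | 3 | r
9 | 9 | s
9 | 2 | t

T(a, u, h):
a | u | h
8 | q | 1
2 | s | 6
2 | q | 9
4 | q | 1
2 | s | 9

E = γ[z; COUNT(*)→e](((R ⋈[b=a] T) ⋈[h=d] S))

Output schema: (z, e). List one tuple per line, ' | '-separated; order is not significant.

Subexpression sizes:
  R → 6
  T → 5
  (R ⋈[b=a] T) → 5
  S → 6
  ((R ⋈[b=a] T) ⋈[h=d] S) → 4
  γ[z; COUNT(*)→e](((R ⋈[b=a] T) ⋈[h=d] S)) → 2

== RESULT ==
z | e
s | 2
t | 2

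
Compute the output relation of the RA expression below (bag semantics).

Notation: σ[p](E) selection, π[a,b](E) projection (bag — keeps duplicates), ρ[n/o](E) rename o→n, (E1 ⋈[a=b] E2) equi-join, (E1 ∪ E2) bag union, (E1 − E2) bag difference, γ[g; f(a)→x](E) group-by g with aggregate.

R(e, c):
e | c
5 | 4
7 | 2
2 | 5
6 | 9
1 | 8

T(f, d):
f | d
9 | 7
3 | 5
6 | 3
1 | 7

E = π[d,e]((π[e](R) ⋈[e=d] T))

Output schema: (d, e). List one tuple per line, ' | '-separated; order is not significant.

Stepwise |·|:
  R → 5
  π[e](R) → 5
  T → 4
  (π[e](R) ⋈[e=d] T) → 3
  π[d,e]((π[e](R) ⋈[e=d] T)) → 3

== RESULT ==
d | e
5 | 5
7 | 7
7 | 7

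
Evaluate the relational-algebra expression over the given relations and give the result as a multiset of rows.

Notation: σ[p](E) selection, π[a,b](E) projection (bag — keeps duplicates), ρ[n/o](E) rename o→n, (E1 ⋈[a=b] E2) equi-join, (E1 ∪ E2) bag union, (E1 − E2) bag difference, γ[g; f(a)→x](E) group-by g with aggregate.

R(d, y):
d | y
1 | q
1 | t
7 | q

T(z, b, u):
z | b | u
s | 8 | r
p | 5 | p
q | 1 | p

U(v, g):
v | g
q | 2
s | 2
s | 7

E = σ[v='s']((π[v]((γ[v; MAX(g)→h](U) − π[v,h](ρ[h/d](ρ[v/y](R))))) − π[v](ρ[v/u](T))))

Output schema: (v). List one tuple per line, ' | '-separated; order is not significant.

Stepwise |·|:
  U → 3
  γ[v; MAX(g)→h](U) → 2
  R → 3
  ρ[v/y](R) → 3
  ρ[h/d](ρ[v/y](R)) → 3
  π[v,h](ρ[h/d](ρ[v/y](R))) → 3
  (γ[v; MAX(g)→h](U) − π[v,h](ρ[h/d](ρ[v/y](R)))) → 2
  π[v]((γ[v; MAX(g)→h](U) − π[v,h](ρ[h/d](ρ[v/y](R))))) → 2
  T → 3
  ρ[v/u](T) → 3
  π[v](ρ[v/u](T)) → 3
  (π[v]((γ[v; MAX(g)→h](U) − π[v,h](ρ[h/d](ρ[v/y](R))))) − π[v](ρ[v/u](T))) → 2
  σ[v='s']((π[v]((γ[v; MAX(g)→h](U) − π[v,h](ρ[h/d](ρ[v/y](R))))) − π[v](ρ[v/u](T)))) → 1

== RESULT ==
v
s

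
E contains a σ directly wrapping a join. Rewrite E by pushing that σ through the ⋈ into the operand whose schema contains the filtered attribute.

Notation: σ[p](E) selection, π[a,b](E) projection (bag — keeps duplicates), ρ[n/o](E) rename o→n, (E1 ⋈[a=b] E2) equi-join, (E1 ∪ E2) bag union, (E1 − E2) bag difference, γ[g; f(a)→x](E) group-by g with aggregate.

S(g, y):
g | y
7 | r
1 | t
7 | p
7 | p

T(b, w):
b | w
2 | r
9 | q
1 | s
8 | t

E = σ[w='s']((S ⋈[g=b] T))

σ filters on w, owned by the right side.
E' = (S ⋈[g=b] σ[w='s'](T))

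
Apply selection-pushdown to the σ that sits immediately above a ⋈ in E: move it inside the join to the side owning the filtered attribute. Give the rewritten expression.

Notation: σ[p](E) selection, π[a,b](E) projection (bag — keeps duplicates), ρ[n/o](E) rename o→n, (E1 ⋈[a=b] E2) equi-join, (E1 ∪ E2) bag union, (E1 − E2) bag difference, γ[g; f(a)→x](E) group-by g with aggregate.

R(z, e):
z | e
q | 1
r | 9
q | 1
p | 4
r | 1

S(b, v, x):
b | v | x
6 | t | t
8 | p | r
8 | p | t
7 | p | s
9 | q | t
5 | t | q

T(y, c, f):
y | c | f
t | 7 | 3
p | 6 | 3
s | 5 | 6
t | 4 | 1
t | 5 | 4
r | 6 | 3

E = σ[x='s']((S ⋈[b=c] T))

σ filters on x, owned by the left side.
E' = (σ[x='s'](S) ⋈[b=c] T)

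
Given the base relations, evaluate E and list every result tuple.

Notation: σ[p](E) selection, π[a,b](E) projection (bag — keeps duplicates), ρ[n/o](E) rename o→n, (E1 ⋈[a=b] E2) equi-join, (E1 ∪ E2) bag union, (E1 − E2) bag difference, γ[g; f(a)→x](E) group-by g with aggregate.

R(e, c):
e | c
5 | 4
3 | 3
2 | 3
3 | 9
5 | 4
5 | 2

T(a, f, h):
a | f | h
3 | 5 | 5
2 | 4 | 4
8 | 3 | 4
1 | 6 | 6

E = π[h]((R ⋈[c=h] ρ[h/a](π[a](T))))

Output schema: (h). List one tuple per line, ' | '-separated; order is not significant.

Subexpression sizes:
  R → 6
  T → 4
  π[a](T) → 4
  ρ[h/a](π[a](T)) → 4
  (R ⋈[c=h] ρ[h/a](π[a](T))) → 3
  π[h]((R ⋈[c=h] ρ[h/a](π[a](T)))) → 3

== RESULT ==
h
2
3
3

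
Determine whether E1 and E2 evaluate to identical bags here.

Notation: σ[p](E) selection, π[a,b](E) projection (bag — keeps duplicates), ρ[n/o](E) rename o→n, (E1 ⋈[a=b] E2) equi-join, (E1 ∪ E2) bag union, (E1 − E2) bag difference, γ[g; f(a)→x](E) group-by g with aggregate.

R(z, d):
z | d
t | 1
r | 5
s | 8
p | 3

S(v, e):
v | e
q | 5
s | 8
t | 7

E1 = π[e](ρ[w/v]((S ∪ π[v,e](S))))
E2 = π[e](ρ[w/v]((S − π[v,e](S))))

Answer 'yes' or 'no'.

E1 stepwise |·|:
  S → 3
  S → 3
  π[v,e](S) → 3
  (S ∪ π[v,e](S)) → 6
  ρ[w/v]((S ∪ π[v,e](S))) → 6
  π[e](ρ[w/v]((S ∪ π[v,e](S)))) → 6
E2 stepwise |·|:
  S → 3
  S → 3
  π[v,e](S) → 3
  (S − π[v,e](S)) → 0
  ρ[w/v]((S − π[v,e](S))) → 0
  π[e](ρ[w/v]((S − π[v,e](S)))) → 0

E1 result:
e
5
5
7
7
8
8
E2 result:
e
(0 rows)
Witness: (7,) appears 2× in E1 but 0× in E2.

no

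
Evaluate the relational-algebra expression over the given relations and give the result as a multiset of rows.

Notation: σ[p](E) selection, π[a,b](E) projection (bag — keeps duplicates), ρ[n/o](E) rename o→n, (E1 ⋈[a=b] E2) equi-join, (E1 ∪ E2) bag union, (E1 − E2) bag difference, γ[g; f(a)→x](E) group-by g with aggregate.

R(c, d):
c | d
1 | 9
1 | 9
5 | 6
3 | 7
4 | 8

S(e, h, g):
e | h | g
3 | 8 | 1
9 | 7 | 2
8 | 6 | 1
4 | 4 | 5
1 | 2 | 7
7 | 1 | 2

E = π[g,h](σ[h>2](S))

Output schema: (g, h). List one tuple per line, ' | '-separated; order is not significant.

Per-node cardinality:
  S → 6
  σ[h>2](S) → 4
  π[g,h](σ[h>2](S)) → 4

== RESULT ==
g | h
1 | 6
1 | 8
2 | 7
5 | 4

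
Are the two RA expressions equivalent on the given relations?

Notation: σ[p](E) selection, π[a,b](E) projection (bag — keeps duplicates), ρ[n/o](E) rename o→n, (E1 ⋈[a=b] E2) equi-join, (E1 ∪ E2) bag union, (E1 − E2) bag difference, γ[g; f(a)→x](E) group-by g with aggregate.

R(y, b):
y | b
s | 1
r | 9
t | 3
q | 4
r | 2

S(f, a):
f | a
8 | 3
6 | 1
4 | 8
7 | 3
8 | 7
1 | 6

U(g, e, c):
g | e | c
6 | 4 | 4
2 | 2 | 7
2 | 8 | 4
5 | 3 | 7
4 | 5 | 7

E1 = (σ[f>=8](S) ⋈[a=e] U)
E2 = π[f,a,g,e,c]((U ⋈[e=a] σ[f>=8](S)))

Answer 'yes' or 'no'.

E1 stepwise |·|:
  S → 6
  σ[f>=8](S) → 2
  U → 5
  (σ[f>=8](S) ⋈[a=e] U) → 1
E2 stepwise |·|:
  U → 5
  S → 6
  σ[f>=8](S) → 2
  (U ⋈[e=a] σ[f>=8](S)) → 1
  π[f,a,g,e,c]((U ⋈[e=a] σ[f>=8](S))) → 1

E1 and E2 produce the same multiset:
f | a | g | e | c
8 | 3 | 5 | 3 | 7

yes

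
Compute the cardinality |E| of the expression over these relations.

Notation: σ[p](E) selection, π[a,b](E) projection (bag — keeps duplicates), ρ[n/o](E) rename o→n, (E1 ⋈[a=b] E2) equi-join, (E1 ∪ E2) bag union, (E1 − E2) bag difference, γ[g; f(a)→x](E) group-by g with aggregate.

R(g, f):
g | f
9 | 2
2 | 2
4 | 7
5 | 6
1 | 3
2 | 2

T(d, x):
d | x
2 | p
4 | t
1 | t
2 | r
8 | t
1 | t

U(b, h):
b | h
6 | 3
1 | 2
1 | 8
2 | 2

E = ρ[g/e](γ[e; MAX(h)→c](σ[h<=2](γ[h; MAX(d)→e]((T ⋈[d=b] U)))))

Subexpression sizes:
  T → 6
  U → 4
  (T ⋈[d=b] U) → 6
  γ[h; MAX(d)→e]((T ⋈[d=b] U)) → 2
  σ[h<=2](γ[h; MAX(d)→e]((T ⋈[d=b] U))) → 1
  γ[e; MAX(h)→c](σ[h<=2](γ[h; MAX(d)→e]((T ⋈[d=b] U)))) → 1
  ρ[g/e](γ[e; MAX(h)→c](σ[h<=2](γ[h; MAX(d)→e]((T ⋈[d=b] U))))) → 1

|E| = 1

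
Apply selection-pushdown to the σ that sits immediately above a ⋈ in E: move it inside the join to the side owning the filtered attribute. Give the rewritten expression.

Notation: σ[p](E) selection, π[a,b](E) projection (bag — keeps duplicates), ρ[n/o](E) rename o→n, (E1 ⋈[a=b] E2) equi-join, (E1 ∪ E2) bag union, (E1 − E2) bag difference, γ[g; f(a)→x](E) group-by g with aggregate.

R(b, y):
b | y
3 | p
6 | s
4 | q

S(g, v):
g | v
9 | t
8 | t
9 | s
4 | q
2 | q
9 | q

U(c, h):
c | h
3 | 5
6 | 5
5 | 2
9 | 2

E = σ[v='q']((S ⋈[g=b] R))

σ filters on v, owned by the left side.
E' = (σ[v='q'](S) ⋈[g=b] R)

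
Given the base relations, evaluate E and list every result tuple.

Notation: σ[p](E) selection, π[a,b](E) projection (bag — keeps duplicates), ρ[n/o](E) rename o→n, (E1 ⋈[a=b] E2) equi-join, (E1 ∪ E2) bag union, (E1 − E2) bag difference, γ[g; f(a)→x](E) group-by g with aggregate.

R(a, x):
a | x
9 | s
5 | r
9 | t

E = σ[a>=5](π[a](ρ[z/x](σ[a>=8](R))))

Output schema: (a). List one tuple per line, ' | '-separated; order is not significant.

Row counts bottom-up:
  R → 3
  σ[a>=8](R) → 2
  ρ[z/x](σ[a>=8](R)) → 2
  π[a](ρ[z/x](σ[a>=8](R))) → 2
  σ[a>=5](π[a](ρ[z/x](σ[a>=8](R)))) → 2

== RESULT ==
a
9
9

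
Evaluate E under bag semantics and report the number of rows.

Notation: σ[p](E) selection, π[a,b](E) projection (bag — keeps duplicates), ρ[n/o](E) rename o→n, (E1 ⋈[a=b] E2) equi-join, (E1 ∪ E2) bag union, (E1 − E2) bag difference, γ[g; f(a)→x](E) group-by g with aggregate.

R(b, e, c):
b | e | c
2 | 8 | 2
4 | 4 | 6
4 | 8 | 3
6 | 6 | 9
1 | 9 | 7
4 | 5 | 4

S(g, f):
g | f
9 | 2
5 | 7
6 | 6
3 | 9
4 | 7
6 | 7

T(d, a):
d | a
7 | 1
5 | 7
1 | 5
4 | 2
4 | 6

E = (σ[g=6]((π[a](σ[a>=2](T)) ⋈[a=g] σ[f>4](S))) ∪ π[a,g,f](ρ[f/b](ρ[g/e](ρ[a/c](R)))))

Stepwise |·|:
  T → 5
  σ[a>=2](T) → 4
  π[a](σ[a>=2](T)) → 4
  S → 6
  σ[f>4](S) → 5
  (π[a](σ[a>=2](T)) ⋈[a=g] σ[f>4](S)) → 3
  σ[g=6]((π[a](σ[a>=2](T)) ⋈[a=g] σ[f>4](S))) → 2
  R → 6
  ρ[a/c](R) → 6
  ρ[g/e](ρ[a/c](R)) → 6
  ρ[f/b](ρ[g/e](ρ[a/c](R))) → 6
  π[a,g,f](ρ[f/b](ρ[g/e](ρ[a/c](R)))) → 6
  (σ[g=6]((π[a](σ[a>=2](T)) ⋈[a=g] σ[f>4](S))) ∪ π[a,g,f](ρ[f/b](ρ[g/e](ρ[a/c](R))))) → 8

|E| = 8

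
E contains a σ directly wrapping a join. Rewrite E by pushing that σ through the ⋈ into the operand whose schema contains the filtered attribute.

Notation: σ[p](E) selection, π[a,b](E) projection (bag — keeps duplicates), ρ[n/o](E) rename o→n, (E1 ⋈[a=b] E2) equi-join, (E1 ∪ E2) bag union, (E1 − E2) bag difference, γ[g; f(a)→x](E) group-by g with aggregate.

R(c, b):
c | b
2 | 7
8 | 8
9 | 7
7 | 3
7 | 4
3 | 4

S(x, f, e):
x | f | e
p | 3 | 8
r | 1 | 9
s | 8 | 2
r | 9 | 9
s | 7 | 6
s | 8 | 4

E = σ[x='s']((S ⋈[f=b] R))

σ filters on x, owned by the left side.
E' = (σ[x='s'](S) ⋈[f=b] R)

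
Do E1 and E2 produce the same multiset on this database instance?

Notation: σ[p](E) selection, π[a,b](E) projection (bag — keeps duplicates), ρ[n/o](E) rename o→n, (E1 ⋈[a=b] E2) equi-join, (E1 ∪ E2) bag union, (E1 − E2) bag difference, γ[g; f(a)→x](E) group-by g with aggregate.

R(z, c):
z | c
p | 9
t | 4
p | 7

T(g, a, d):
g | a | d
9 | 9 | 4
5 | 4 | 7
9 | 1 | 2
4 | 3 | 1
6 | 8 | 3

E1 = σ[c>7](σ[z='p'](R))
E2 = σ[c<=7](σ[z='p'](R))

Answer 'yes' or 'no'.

E1 subexpression sizes:
  R → 3
  σ[z='p'](R) → 2
  σ[c>7](σ[z='p'](R)) → 1
E2 subexpression sizes:
  R → 3
  σ[z='p'](R) → 2
  σ[c<=7](σ[z='p'](R)) → 1

E1 result:
z | c
p | 9
E2 result:
z | c
p | 7
Witness: ('p', 9) appears 1× in E1 but 0× in E2.

no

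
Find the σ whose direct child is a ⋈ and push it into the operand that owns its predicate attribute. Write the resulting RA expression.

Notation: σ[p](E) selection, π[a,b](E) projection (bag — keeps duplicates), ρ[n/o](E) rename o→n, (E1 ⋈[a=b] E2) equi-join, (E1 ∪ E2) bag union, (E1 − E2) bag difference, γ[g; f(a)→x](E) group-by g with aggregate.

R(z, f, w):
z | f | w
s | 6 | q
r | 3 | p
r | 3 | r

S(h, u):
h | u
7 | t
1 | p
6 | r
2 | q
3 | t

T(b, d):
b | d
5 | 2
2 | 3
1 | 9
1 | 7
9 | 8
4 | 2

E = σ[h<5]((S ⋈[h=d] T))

σ filters on h, owned by the left side.
E' = (σ[h<5](S) ⋈[h=d] T)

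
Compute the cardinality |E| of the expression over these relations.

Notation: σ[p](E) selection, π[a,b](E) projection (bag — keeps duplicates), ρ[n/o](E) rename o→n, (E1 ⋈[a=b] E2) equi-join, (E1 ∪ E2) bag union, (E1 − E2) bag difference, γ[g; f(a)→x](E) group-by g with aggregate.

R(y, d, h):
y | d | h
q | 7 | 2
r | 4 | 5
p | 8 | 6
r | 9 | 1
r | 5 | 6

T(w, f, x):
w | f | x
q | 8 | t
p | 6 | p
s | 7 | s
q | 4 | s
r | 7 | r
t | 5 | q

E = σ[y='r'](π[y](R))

Per-node cardinality:
  R → 5
  π[y](R) → 5
  σ[y='r'](π[y](R)) → 3

|E| = 3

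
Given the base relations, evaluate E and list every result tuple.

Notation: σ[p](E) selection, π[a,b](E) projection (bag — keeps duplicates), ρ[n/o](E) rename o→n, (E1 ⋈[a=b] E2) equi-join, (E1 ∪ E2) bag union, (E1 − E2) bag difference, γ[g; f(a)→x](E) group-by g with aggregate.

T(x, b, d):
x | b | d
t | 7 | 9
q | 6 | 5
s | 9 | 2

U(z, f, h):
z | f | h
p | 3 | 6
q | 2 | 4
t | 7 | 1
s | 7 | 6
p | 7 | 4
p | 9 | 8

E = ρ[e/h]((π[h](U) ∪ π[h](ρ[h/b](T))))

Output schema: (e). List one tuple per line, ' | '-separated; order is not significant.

Row counts bottom-up:
  U → 6
  π[h](U) → 6
  T → 3
  ρ[h/b](T) → 3
  π[h](ρ[h/b](T)) → 3
  (π[h](U) ∪ π[h](ρ[h/b](T))) → 9
  ρ[e/h]((π[h](U) ∪ π[h](ρ[h/b](T)))) → 9

== RESULT ==
e
1
4
4
6
6
6
7
8
9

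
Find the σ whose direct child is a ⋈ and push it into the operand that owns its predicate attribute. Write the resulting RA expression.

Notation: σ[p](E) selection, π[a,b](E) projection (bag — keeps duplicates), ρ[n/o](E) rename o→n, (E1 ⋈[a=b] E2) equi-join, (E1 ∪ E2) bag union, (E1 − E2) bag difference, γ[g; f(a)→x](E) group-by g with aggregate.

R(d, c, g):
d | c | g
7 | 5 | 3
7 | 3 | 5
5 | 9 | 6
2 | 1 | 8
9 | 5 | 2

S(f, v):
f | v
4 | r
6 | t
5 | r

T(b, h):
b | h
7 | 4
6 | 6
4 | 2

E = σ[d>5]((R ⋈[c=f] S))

σ filters on d, owned by the left side.
E' = (σ[d>5](R) ⋈[c=f] S)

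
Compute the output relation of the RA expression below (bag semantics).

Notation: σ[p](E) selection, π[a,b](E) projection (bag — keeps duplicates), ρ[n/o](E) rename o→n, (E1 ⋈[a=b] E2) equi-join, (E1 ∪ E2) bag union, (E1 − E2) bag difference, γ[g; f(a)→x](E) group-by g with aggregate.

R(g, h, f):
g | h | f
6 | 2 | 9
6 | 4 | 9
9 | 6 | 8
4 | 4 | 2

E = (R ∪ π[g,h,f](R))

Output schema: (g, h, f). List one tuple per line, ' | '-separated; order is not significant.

Row counts bottom-up:
  R → 4
  R → 4
  π[g,h,f](R) → 4
  (R ∪ π[g,h,f](R)) → 8

== RESULT ==
g | h | f
4 | 4 | 2
4 | 4 | 2
6 | 2 | 9
6 | 2 | 9
6 | 4 | 9
6 | 4 | 9
9 | 6 | 8
9 | 6 | 8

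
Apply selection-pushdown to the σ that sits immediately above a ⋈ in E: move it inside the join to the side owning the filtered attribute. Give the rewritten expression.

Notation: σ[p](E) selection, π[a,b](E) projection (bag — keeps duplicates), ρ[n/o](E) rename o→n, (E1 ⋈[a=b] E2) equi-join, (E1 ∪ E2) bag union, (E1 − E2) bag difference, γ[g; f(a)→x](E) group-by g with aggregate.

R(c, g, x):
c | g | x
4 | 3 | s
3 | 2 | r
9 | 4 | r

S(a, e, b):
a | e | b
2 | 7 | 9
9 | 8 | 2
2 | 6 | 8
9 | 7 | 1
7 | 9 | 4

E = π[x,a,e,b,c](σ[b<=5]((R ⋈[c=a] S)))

σ filters on b, owned by the right side.
E' = π[x,a,e,b,c]((R ⋈[c=a] σ[b<=5](S)))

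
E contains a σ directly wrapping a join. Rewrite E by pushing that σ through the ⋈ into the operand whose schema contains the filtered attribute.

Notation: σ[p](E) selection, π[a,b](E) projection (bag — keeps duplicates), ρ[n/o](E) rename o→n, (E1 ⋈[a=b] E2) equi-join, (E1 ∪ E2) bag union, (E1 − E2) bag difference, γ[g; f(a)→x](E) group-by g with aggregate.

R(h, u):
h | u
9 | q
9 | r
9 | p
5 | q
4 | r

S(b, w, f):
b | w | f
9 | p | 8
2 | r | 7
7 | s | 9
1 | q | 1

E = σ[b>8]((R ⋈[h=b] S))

σ filters on b, owned by the right side.
E' = (R ⋈[h=b] σ[b>8](S))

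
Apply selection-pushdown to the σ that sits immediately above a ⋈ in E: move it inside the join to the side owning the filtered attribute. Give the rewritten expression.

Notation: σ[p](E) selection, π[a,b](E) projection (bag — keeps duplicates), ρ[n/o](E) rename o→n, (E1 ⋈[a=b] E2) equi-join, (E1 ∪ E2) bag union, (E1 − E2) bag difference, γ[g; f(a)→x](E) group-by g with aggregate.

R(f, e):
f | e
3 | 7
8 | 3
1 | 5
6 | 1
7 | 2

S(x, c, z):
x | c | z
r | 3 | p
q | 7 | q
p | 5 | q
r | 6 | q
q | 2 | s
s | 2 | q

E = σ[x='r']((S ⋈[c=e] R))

σ filters on x, owned by the left side.
E' = (σ[x='r'](S) ⋈[c=e] R)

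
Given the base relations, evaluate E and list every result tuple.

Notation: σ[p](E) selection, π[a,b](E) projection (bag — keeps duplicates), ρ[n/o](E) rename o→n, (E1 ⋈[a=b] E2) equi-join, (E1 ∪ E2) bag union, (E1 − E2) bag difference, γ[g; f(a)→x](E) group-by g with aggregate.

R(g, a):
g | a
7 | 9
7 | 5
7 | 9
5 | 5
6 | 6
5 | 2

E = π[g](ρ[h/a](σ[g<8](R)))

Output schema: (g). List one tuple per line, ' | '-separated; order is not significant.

Stepwise |·|:
  R → 6
  σ[g<8](R) → 6
  ρ[h/a](σ[g<8](R)) → 6
  π[g](ρ[h/a](σ[g<8](R))) → 6

== RESULT ==
g
5
5
6
7
7
7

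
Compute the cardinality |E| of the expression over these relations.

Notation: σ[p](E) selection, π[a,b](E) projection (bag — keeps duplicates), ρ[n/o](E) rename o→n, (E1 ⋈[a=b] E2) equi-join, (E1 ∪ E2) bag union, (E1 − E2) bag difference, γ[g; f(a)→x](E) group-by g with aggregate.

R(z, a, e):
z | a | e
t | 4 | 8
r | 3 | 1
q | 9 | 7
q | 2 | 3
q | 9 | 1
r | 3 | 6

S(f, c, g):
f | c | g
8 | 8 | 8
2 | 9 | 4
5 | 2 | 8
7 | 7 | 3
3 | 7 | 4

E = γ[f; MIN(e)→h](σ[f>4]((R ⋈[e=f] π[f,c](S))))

Per-node cardinality:
  R → 6
  S → 5
  π[f,c](S) → 5
  (R ⋈[e=f] π[f,c](S)) → 3
  σ[f>4]((R ⋈[e=f] π[f,c](S))) → 2
  γ[f; MIN(e)→h](σ[f>4]((R ⋈[e=f] π[f,c](S)))) → 2

|E| = 2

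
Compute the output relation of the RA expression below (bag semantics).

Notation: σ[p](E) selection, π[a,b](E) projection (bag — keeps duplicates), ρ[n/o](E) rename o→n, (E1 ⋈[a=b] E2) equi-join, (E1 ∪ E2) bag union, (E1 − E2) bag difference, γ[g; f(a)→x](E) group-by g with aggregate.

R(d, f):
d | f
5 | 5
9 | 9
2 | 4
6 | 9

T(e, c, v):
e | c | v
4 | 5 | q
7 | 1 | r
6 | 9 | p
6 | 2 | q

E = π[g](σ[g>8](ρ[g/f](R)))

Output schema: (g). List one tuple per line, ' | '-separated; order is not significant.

Row counts bottom-up:
  R → 4
  ρ[g/f](R) → 4
  σ[g>8](ρ[g/f](R)) → 2
  π[g](σ[g>8](ρ[g/f](R))) → 2

== RESULT ==
g
9
9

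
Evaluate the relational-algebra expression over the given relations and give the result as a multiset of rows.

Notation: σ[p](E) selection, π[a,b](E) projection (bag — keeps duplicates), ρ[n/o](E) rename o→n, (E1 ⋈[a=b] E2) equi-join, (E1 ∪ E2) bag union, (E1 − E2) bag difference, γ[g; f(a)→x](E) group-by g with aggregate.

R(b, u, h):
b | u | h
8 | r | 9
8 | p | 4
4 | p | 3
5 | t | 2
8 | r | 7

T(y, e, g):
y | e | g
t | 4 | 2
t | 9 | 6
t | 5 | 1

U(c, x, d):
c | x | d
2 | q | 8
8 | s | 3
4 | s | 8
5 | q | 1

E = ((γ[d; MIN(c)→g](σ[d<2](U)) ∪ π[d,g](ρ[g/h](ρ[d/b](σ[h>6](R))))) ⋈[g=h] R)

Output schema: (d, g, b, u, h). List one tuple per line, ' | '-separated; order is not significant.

Per-node cardinality:
  U → 4
  σ[d<2](U) → 1
  γ[d; MIN(c)→g](σ[d<2](U)) → 1
  R → 5
  σ[h>6](R) → 2
  ρ[d/b](σ[h>6](R)) → 2
  ρ[g/h](ρ[d/b](σ[h>6](R))) → 2
  π[d,g](ρ[g/h](ρ[d/b](σ[h>6](R)))) → 2
  (γ[d; MIN(c)→g](σ[d<2](U)) ∪ π[d,g](ρ[g/h](ρ[d/b](σ[h>6](R))))) → 3
  R → 5
  ((γ[d; MIN(c)→g](σ[d<2](U)) ∪ π[d,g](ρ[g/h](ρ[d/b](σ[h>6](R))))) ⋈[g=h] R) → 2

== RESULT ==
d | g | b | u | h
8 | 7 | 8 | r | 7
8 | 9 | 8 | r | 9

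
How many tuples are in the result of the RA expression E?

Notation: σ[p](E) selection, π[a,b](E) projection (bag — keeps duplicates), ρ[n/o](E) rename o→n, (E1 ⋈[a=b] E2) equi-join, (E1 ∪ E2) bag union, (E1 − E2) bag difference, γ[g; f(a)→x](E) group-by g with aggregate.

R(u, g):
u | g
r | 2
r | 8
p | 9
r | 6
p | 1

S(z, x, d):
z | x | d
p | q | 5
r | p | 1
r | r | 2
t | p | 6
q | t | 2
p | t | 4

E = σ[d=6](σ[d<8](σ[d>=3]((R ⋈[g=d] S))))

Subexpression sizes:
  R → 5
  S → 6
  (R ⋈[g=d] S) → 4
  σ[d>=3]((R ⋈[g=d] S)) → 1
  σ[d<8](σ[d>=3]((R ⋈[g=d] S))) → 1
  σ[d=6](σ[d<8](σ[d>=3]((R ⋈[g=d] S)))) → 1

|E| = 1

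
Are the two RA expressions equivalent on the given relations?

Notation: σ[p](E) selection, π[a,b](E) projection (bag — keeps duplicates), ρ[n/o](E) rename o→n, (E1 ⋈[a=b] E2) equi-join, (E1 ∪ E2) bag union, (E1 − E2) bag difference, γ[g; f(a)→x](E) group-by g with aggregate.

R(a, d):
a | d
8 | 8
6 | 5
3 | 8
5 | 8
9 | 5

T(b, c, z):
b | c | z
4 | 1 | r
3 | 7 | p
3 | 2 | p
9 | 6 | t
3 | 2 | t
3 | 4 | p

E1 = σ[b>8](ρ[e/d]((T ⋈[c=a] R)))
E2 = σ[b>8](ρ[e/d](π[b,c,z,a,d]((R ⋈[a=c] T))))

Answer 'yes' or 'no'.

E1 stepwise |·|:
  T → 6
  R → 5
  (T ⋈[c=a] R) → 1
  ρ[e/d]((T ⋈[c=a] R)) → 1
  σ[b>8](ρ[e/d]((T ⋈[c=a] R))) → 1
E2 stepwise |·|:
  R → 5
  T → 6
  (R ⋈[a=c] T) → 1
  π[b,c,z,a,d]((R ⋈[a=c] T)) → 1
  ρ[e/d](π[b,c,z,a,d]((R ⋈[a=c] T))) → 1
  σ[b>8](ρ[e/d](π[b,c,z,a,d]((R ⋈[a=c] T)))) → 1

E1 and E2 produce the same multiset:
b | c | z | a | e
9 | 6 | t | 6 | 5

yes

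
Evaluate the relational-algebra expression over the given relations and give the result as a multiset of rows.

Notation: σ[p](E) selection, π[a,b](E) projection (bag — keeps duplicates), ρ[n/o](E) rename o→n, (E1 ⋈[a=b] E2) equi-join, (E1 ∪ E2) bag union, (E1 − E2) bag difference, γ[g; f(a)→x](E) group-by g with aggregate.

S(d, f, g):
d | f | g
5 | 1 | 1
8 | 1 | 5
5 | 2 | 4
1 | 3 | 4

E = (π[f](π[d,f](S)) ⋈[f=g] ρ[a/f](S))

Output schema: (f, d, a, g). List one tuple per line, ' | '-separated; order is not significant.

Row counts bottom-up:
  S → 4
  π[d,f](S) → 4
  π[f](π[d,f](S)) → 4
  S → 4
  ρ[a/f](S) → 4
  (π[f](π[d,f](S)) ⋈[f=g] ρ[a/f](S)) → 2

== RESULT ==
f | d | a | g
1 | 5 | 1 | 1
1 | 5 | 1 | 1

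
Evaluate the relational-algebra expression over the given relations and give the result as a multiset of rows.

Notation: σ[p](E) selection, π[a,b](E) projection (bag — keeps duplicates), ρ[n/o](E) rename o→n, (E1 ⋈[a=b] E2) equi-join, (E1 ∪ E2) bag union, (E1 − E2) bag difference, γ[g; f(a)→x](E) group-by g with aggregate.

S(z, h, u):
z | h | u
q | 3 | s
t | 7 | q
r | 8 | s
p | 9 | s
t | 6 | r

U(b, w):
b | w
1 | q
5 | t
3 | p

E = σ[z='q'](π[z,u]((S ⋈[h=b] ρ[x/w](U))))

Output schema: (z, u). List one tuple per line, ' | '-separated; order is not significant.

Per-node cardinality:
  S → 5
  U → 3
  ρ[x/w](U) → 3
  (S ⋈[h=b] ρ[x/w](U)) → 1
  π[z,u]((S ⋈[h=b] ρ[x/w](U))) → 1
  σ[z='q'](π[z,u]((S ⋈[h=b] ρ[x/w](U)))) → 1

== RESULT ==
z | u
q | s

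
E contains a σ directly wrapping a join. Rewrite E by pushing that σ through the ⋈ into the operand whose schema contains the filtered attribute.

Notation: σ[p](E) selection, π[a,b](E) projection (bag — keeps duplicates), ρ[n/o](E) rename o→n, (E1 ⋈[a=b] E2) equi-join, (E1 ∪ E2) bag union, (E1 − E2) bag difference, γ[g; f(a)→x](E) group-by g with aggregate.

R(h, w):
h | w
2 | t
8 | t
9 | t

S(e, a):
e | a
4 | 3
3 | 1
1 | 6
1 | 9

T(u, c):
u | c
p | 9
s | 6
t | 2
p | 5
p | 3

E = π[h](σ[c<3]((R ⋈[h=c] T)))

σ filters on c, owned by the right side.
E' = π[h]((R ⋈[h=c] σ[c<3](T)))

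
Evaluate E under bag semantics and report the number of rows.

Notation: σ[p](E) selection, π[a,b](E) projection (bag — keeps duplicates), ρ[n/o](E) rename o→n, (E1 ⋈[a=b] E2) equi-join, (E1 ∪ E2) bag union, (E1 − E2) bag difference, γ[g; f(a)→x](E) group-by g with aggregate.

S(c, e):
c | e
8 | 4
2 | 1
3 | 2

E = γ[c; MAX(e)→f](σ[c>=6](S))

Stepwise |·|:
  S → 3
  σ[c>=6](S) → 1
  γ[c; MAX(e)→f](σ[c>=6](S)) → 1

|E| = 1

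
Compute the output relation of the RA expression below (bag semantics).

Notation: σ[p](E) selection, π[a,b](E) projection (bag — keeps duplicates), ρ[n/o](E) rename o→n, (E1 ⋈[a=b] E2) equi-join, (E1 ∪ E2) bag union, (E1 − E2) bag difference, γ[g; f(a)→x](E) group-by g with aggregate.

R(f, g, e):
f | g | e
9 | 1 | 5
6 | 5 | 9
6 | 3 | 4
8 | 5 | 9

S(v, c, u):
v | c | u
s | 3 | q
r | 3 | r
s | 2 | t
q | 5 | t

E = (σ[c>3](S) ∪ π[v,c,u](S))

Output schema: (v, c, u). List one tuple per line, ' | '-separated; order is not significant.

Subexpression sizes:
  S → 4
  σ[c>3](S) → 1
  S → 4
  π[v,c,u](S) → 4
  (σ[c>3](S) ∪ π[v,c,u](S)) → 5

== RESULT ==
v | c | u
q | 5 | t
q | 5 | t
r | 3 | r
s | 2 | t
s | 3 | q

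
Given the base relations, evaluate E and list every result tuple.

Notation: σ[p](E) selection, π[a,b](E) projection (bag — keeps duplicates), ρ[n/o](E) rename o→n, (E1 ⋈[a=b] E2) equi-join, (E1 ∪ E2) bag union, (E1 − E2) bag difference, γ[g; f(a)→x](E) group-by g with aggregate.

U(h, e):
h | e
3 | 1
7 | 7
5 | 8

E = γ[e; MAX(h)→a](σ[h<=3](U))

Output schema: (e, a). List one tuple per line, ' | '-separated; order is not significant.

Per-node cardinality:
  U → 3
  σ[h<=3](U) → 1
  γ[e; MAX(h)→a](σ[h<=3](U)) → 1

== RESULT ==
e | a
1 | 3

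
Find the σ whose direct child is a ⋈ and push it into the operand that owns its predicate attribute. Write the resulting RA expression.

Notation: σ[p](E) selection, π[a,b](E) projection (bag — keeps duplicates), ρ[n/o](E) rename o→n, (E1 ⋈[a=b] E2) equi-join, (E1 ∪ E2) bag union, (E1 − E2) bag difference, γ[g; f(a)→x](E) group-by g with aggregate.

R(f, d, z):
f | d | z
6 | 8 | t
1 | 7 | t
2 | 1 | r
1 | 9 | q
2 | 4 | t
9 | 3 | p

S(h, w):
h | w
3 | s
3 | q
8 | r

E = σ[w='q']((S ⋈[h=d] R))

σ filters on w, owned by the left side.
E' = (σ[w='q'](S) ⋈[h=d] R)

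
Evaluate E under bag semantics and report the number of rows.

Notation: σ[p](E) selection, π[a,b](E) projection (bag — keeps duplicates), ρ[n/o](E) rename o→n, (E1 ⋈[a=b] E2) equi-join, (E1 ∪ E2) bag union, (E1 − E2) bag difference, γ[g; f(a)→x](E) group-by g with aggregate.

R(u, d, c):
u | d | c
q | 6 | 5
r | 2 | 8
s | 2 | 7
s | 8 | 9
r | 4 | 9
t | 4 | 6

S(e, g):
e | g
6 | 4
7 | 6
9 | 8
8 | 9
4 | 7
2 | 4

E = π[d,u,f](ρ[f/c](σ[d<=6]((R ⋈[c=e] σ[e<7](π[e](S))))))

Row counts bottom-up:
  R → 6
  S → 6
  π[e](S) → 6
  σ[e<7](π[e](S)) → 3
  (R ⋈[c=e] σ[e<7](π[e](S))) → 1
  σ[d<=6]((R ⋈[c=e] σ[e<7](π[e](S)))) → 1
  ρ[f/c](σ[d<=6]((R ⋈[c=e] σ[e<7](π[e](S))))) → 1
  π[d,u,f](ρ[f/c](σ[d<=6]((R ⋈[c=e] σ[e<7](π[e](S)))))) → 1

|E| = 1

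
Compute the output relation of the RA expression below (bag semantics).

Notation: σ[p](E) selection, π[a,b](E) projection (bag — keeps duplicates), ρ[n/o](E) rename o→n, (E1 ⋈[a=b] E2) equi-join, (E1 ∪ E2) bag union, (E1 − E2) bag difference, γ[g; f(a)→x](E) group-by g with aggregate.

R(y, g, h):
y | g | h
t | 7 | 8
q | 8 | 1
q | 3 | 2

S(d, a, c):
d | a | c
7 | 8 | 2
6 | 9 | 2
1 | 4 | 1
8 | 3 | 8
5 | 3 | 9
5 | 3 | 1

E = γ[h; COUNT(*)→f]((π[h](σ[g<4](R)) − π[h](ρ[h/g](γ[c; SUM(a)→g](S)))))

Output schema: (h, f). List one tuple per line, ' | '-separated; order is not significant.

Subexpression sizes:
  R → 3
  σ[g<4](R) → 1
  π[h](σ[g<4](R)) → 1
  S → 6
  γ[c; SUM(a)→g](S) → 4
  ρ[h/g](γ[c; SUM(a)→g](S)) → 4
  π[h](ρ[h/g](γ[c; SUM(a)→g](S))) → 4
  (π[h](σ[g<4](R)) − π[h](ρ[h/g](γ[c; SUM(a)→g](S)))) → 1
  γ[h; COUNT(*)→f]((π[h](σ[g<4](R)) − π[h](ρ[h/g](γ[c; SUM(a)→g](S))))) → 1

== RESULT ==
h | f
2 | 1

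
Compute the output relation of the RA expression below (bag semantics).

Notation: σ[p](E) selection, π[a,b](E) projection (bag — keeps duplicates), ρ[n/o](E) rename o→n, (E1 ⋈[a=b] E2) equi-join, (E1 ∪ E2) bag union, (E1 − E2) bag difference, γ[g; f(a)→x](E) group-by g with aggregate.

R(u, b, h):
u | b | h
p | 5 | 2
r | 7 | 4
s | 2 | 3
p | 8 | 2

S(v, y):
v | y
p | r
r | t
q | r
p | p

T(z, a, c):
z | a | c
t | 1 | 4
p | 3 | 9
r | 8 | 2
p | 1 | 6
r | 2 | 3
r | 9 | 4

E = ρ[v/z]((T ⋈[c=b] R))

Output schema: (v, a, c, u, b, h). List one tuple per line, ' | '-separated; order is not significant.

Row counts bottom-up:
  T → 6
  R → 4
  (T ⋈[c=b] R) → 1
  ρ[v/z]((T ⋈[c=b] R)) → 1

== RESULT ==
v | a | c | u | b | h
r | 8 | 2 | s | 2 | 3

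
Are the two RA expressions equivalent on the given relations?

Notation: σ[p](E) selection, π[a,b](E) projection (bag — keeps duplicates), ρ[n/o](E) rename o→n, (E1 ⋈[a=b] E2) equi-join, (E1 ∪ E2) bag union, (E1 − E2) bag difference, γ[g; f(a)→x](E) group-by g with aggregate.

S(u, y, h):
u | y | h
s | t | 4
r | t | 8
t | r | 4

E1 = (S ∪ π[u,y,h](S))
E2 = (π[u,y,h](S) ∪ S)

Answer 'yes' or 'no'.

E1 stepwise |·|:
  S → 3
  S → 3
  π[u,y,h](S) → 3
  (S ∪ π[u,y,h](S)) → 6
E2 stepwise |·|:
  S → 3
  π[u,y,h](S) → 3
  S → 3
  (π[u,y,h](S) ∪ S) → 6

E1 and E2 produce the same multiset:
u | y | h
r | t | 8
r | t | 8
s | t | 4
s | t | 4
t | r | 4
t | r | 4

yes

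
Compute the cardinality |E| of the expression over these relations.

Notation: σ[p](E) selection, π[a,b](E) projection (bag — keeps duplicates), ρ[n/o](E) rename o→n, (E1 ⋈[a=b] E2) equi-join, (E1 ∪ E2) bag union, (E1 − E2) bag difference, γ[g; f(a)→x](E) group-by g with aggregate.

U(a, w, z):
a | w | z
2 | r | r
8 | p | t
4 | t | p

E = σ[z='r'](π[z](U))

Subexpression sizes:
  U → 3
  π[z](U) → 3
  σ[z='r'](π[z](U)) → 1

|E| = 1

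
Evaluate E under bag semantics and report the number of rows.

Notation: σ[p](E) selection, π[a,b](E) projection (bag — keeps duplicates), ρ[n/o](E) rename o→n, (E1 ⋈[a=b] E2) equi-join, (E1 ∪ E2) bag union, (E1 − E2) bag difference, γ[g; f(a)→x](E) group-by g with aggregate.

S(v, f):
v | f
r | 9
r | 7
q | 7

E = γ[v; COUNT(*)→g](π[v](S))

Row counts bottom-up:
  S → 3
  π[v](S) → 3
  γ[v; COUNT(*)→g](π[v](S)) → 2

|E| = 2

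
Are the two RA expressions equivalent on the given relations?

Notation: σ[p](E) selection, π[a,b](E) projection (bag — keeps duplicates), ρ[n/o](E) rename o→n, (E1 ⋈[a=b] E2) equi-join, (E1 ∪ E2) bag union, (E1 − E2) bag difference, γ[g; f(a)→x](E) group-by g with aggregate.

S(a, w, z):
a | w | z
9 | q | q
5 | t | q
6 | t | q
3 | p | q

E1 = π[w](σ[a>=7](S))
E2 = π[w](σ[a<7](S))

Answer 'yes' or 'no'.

E1 row counts bottom-up:
  S → 4
  σ[a>=7](S) → 1
  π[w](σ[a>=7](S)) → 1
E2 row counts bottom-up:
  S → 4
  σ[a<7](S) → 3
  π[w](σ[a<7](S)) → 3

E1 result:
w
q
E2 result:
w
p
t
t
Witness: ('t',) appears 0× in E1 but 2× in E2.

no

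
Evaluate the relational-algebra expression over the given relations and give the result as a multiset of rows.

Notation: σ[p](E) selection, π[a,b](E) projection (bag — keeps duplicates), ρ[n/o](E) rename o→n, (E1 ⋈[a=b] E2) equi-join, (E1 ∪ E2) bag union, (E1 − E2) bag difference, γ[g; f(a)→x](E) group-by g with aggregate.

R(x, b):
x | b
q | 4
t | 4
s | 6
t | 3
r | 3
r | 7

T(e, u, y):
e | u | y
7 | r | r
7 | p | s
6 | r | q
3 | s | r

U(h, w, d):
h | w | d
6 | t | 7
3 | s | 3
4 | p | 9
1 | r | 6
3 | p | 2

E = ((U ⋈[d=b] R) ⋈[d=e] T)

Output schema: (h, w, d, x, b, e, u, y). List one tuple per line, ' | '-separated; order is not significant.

Per-node cardinality:
  U → 5
  R → 6
  (U ⋈[d=b] R) → 4
  T → 4
  ((U ⋈[d=b] R) ⋈[d=e] T) → 5

== RESULT ==
h | w | d | x | b | e | u | y
1 | r | 6 | s | 6 | 6 | r | q
3 | s | 3 | r | 3 | 3 | s | r
3 | s | 3 | t | 3 | 3 | s | r
6 | t | 7 | r | 7 | 7 | p | s
6 | t | 7 | r | 7 | 7 | r | r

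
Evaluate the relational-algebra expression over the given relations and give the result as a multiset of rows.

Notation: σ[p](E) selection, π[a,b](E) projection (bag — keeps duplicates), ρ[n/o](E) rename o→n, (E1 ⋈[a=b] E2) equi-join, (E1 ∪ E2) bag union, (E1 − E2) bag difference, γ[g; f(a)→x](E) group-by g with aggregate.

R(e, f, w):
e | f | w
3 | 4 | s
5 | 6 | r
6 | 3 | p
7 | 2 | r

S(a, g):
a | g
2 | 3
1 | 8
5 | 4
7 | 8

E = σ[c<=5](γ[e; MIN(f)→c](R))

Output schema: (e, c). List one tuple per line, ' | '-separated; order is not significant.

Row counts bottom-up:
  R → 4
  γ[e; MIN(f)→c](R) → 4
  σ[c<=5](γ[e; MIN(f)→c](R)) → 3

== RESULT ==
e | c
3 | 4
6 | 3
7 | 2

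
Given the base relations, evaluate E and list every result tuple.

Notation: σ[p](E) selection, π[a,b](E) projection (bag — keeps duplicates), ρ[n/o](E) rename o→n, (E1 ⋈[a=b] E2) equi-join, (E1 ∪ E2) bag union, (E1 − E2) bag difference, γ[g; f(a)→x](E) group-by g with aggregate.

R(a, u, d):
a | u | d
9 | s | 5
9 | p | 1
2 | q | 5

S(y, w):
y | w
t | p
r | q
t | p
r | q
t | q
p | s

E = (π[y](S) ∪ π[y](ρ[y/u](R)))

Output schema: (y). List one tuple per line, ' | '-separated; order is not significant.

Per-node cardinality:
  S → 6
  π[y](S) → 6
  R → 3
  ρ[y/u](R) → 3
  π[y](ρ[y/u](R)) → 3
  (π[y](S) ∪ π[y](ρ[y/u](R))) → 9

== RESULT ==
y
p
p
q
r
r
s
t
t
t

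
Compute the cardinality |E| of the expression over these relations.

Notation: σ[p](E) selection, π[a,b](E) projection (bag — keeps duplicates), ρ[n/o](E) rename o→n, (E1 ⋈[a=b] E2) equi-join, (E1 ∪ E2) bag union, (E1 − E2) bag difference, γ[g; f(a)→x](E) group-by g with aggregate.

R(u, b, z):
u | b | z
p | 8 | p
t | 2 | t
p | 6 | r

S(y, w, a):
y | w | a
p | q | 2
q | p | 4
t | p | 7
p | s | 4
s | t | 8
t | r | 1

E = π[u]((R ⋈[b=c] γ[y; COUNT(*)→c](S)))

Row counts bottom-up:
  R → 3
  S → 6
  γ[y; COUNT(*)→c](S) → 4
  (R ⋈[b=c] γ[y; COUNT(*)→c](S)) → 2
  π[u]((R ⋈[b=c] γ[y; COUNT(*)→c](S))) → 2

|E| = 2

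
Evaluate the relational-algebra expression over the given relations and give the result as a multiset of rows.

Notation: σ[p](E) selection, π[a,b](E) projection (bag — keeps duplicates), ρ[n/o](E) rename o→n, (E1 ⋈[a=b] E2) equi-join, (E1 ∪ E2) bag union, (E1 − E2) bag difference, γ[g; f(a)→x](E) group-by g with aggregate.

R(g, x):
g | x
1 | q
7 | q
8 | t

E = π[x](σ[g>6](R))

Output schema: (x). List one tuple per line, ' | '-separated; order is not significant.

Subexpression sizes:
  R → 3
  σ[g>6](R) → 2
  π[x](σ[g>6](R)) → 2

== RESULT ==
x
q
t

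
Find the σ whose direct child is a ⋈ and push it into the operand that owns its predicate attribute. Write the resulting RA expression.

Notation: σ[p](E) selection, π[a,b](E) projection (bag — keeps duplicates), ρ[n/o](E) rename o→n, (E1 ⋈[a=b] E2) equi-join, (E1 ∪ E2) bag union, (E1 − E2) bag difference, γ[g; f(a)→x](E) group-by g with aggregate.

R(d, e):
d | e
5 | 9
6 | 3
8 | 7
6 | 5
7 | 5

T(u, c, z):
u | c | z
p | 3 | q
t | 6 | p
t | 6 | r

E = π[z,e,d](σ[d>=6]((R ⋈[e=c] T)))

σ filters on d, owned by the left side.
E' = π[z,e,d]((σ[d>=6](R) ⋈[e=c] T))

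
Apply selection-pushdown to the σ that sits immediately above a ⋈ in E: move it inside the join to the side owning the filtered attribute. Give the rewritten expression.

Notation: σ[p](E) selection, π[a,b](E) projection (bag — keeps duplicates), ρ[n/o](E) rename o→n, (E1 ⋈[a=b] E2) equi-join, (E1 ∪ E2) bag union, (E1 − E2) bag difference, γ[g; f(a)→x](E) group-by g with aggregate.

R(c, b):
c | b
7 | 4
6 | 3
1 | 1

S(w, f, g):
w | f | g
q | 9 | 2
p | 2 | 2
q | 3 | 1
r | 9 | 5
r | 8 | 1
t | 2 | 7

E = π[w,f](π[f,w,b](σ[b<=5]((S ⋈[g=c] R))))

σ filters on b, owned by the right side.
E' = π[w,f](π[f,w,b]((S ⋈[g=c] σ[b<=5](R))))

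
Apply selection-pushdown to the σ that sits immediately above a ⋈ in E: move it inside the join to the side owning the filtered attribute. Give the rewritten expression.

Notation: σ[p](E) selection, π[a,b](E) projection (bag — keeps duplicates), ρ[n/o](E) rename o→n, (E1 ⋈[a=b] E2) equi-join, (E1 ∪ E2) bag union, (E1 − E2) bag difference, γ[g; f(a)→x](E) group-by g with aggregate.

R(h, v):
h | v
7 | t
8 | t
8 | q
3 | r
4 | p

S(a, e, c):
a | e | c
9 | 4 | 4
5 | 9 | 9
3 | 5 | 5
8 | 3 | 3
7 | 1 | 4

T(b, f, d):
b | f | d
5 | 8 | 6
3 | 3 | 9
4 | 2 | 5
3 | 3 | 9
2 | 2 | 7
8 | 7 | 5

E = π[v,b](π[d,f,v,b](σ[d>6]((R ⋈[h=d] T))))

σ filters on d, owned by the right side.
E' = π[v,b](π[d,f,v,b]((R ⋈[h=d] σ[d>6](T))))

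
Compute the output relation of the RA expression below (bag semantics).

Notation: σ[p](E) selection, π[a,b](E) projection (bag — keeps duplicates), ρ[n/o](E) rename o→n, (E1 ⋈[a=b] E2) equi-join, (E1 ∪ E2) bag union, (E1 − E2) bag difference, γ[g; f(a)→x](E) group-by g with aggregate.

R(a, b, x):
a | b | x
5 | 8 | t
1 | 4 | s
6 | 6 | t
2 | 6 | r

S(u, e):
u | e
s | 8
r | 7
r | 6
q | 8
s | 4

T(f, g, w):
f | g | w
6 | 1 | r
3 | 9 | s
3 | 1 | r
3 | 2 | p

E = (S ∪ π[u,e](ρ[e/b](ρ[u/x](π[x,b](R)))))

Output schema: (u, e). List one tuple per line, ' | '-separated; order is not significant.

Per-node cardinality:
  S → 5
  R → 4
  π[x,b](R) → 4
  ρ[u/x](π[x,b](R)) → 4
  ρ[e/b](ρ[u/x](π[x,b](R))) → 4
  π[u,e](ρ[e/b](ρ[u/x](π[x,b](R)))) → 4
  (S ∪ π[u,e](ρ[e/b](ρ[u/x](π[x,b](R))))) → 9

== RESULT ==
u | e
q | 8
r | 6
r | 6
r | 7
s | 4
s | 4
s | 8
t | 6
t | 8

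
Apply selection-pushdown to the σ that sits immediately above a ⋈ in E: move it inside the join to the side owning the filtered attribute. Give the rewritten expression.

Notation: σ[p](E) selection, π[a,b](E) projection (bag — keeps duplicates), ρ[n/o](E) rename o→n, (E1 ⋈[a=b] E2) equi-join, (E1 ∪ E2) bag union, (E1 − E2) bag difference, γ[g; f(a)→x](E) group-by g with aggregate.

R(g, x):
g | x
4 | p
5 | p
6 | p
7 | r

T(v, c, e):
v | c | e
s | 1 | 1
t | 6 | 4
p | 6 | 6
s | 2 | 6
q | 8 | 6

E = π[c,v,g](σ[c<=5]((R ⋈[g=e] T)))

σ filters on c, owned by the right side.
E' = π[c,v,g]((R ⋈[g=e] σ[c<=5](T)))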